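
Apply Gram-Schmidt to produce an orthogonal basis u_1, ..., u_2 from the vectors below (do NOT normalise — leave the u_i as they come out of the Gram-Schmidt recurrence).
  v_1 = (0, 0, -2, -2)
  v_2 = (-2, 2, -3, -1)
Orthogonal basis:
  u_1 = (0, 0, -2, -2)
  u_2 = (-2, 2, -1, 1)

Apply the Gram-Schmidt recurrence
  u_1 = v_1
  u_i = v_i − Σ_{j<i} ((v_i · u_j) / (u_j · u_j)) · u_j.

Step by step this gives:
  u_1 = (0, 0, -2, -2)
  u_2 = (-2, 2, -1, 1)

Orthogonality check:
  u_2 · u_1 = 0 (should be 0)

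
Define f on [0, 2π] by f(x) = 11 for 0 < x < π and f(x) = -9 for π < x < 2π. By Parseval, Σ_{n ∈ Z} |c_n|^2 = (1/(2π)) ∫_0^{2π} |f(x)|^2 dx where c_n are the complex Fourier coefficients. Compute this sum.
Σ |c_n|^2 = 101

Parseval equates the L^2 energy of f (normalised by 1/(2π)) with the ℓ^2 sum of its Fourier coefficients: (1/(2π)) ∫_0^{2π} |f|^2 = Σ |c_n|^2.
Compute the left side: (1/(2π)) [∫_0^π 11^2 dx + ∫_π^{2π} (-9)^2 dx] = (1/(2π)) · (121π + 81π) = (121 + 81)/2 = 101.
So Σ_{n ∈ Z} |c_n|^2 = 101.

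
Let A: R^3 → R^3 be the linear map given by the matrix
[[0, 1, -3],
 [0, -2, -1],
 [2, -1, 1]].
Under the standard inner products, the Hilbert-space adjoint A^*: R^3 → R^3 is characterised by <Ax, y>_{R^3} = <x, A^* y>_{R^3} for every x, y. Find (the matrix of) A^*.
A^* = A^T =
[[0, 0, 2],
 [1, -2, -1],
 [-3, -1, 1]]

For real matrices with standard dot products, the defining identity <Ax, y> = <x, A^* y> gives (Ax)^T y = x^T (A^*) y, i.e. x^T A^T y = x^T (A^*) y. Since this holds for all x, y, we must have A^* = A^T. Therefore
A^* =
[[0, 0, 2],
 [1, -2, -1],
 [-3, -1, 1]].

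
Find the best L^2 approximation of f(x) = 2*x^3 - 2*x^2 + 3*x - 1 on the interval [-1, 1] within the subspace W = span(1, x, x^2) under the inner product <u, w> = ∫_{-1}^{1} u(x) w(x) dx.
g(x) = -2*x^2 + 21*x/5 - 1

The best approximation g ∈ W is the orthogonal projection of f onto W. Writing g = a_0 + a_1 x + a_2 x^2, the coefficients solve the normal equations G · a = b where
  G_{ij} = <φ_i, φ_j> and b_i = <f, φ_i>, with φ_0 = 1, φ_1 = x, φ_2 = x^2.
G =
  [2, 0, 2/3]
  [0, 2/3, 0]
  [2/3, 0, 2/5],
b = (-10/3, 14/5, -22/15).
Solving gives a_0 = -1, a_1 = 21/5, a_2 = -2, so
  g(x) = -2*x^2 + 21*x/5 - 1.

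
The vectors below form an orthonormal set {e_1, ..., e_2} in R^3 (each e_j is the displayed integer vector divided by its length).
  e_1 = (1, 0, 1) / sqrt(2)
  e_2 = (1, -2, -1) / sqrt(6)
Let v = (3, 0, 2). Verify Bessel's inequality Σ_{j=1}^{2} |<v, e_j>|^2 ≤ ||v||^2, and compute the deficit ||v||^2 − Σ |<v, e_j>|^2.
Σ |<v, e_j>|^2 = 38/3; ||v||^2 = 13; deficit = 1/3

Write each e_j = u_j / sqrt(<u_j, u_j>) where u_j is the displayed integer vector. Then <v, e_j> = <v, u_j> / sqrt(<u_j, u_j>), so |<v, e_j>|^2 = <v, u_j>^2 / <u_j, u_j>.
Coefficients: <v, e_1> = 5/sqrt(2), <v, e_2> = 1/sqrt(6).
Square and sum: Σ |<v, e_j>|^2 = 38/3.
Compute ||v||^2 = v·v = 13.
Deficit = 13 − 38/3 = 1/3 ≥ 0, confirming Bessel's inequality. (The deficit equals ||v − Σ <v,e_j> e_j||^2, the squared distance from v to span{e_j}.)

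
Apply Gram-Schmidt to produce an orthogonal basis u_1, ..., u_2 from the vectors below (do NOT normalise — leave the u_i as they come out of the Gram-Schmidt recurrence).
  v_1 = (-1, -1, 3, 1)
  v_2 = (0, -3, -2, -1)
Orthogonal basis:
  u_1 = (-1, -1, 3, 1)
  u_2 = (-1/3, -10/3, -1, -2/3)

Apply the Gram-Schmidt recurrence
  u_1 = v_1
  u_i = v_i − Σ_{j<i} ((v_i · u_j) / (u_j · u_j)) · u_j.

Step by step this gives:
  u_1 = (-1, -1, 3, 1)
  u_2 = (-1/3, -10/3, -1, -2/3)

Orthogonality check:
  u_2 · u_1 = 0 (should be 0)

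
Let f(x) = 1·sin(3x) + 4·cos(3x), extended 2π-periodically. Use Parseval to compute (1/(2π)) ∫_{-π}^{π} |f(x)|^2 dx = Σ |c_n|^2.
Σ |c_n|^2 = 17/2

Expand |f|^2 and use orthogonality of {sin(nx), cos(mx)} on [-π, π]:
  ∫_{-π}^{π} sin(nx)^2 dx = π, ∫ cos(mx)^2 dx = π, and cross terms integrate to 0.
So ∫_{-π}^{π} f(x)^2 dx = 1^2 · π + 4^2 · π = (1 + 16)π.
Divide by 2π: (1 + 16)/2 = 17/2.
By Parseval, this equals Σ |c_n|^2.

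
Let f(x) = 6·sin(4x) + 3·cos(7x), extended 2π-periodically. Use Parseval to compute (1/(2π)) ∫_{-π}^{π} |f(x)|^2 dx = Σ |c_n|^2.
Σ |c_n|^2 = 45/2

Expand |f|^2 and use orthogonality of {sin(nx), cos(mx)} on [-π, π]:
  ∫_{-π}^{π} sin(nx)^2 dx = π, ∫ cos(mx)^2 dx = π, and cross terms integrate to 0.
So ∫_{-π}^{π} f(x)^2 dx = 6^2 · π + 3^2 · π = (36 + 9)π.
Divide by 2π: (36 + 9)/2 = 45/2.
By Parseval, this equals Σ |c_n|^2.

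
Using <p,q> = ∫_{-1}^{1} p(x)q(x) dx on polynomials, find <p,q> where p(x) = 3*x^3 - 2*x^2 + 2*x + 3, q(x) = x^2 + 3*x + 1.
<p,q> = 202/15

Expand the product: p(x)·q(x) = 3*x^5 + 7*x^4 - x^3 + 7*x^2 + 11*x + 3.
∫_{-1}^{1} of each monomial x^k gives [2/(k+1) if k even, 0 if k odd]. Integrating term-by-term (or equivalently evaluating the antiderivative F(x) = x^6/2 + 7*x^5/5 - x^4/4 + 7*x^3/3 + 11*x^2/2 + 3*x at the endpoints):
  F(1) − F(−1) = 749/60 − (-59/60) = 202/15.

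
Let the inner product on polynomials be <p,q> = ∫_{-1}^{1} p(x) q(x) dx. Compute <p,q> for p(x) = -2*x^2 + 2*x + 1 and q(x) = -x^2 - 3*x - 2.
<p,q> = -26/5

Expand the product: p(x)·q(x) = 2*x^4 + 4*x^3 - 3*x^2 - 7*x - 2.
∫_{-1}^{1} of each monomial x^k gives [2/(k+1) if k even, 0 if k odd]. Integrating term-by-term (or equivalently evaluating the antiderivative F(x) = 2*x^5/5 + x^4 - x^3 - 7*x^2/2 - 2*x at the endpoints):
  F(1) − F(−1) = -51/10 − (1/10) = -26/5.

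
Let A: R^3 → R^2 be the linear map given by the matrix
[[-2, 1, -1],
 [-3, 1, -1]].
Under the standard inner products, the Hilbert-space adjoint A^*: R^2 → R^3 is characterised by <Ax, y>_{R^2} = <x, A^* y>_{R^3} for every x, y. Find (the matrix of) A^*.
A^* = A^T =
[[-2, -3],
 [1, 1],
 [-1, -1]]

For real matrices with standard dot products, the defining identity <Ax, y> = <x, A^* y> gives (Ax)^T y = x^T (A^*) y, i.e. x^T A^T y = x^T (A^*) y. Since this holds for all x, y, we must have A^* = A^T. Therefore
A^* =
[[-2, -3],
 [1, 1],
 [-1, -1]].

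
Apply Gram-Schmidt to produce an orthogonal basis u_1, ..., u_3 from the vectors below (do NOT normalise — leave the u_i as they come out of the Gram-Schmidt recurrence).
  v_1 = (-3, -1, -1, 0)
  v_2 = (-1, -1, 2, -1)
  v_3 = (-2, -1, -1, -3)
Orthogonal basis:
  u_1 = (-3, -1, -1, 0)
  u_2 = (-5/11, -9/11, 24/11, -1)
  u_3 = (26/73, 3/73, -81/73, -191/73)

Apply the Gram-Schmidt recurrence
  u_1 = v_1
  u_i = v_i − Σ_{j<i} ((v_i · u_j) / (u_j · u_j)) · u_j.

Step by step this gives:
  u_1 = (-3, -1, -1, 0)
  u_2 = (-5/11, -9/11, 24/11, -1)
  u_3 = (26/73, 3/73, -81/73, -191/73)

Orthogonality check:
  u_2 · u_1 = 0 (should be 0)
  u_3 · u_1 = 0 (should be 0)
  u_3 · u_2 = 0 (should be 0)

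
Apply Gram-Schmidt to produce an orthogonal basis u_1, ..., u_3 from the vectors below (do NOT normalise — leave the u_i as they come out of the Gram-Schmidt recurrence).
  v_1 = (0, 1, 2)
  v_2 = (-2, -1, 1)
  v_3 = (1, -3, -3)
Orthogonal basis:
  u_1 = (0, 1, 2)
  u_2 = (-2, -6/5, 3/5)
  u_3 = (27/29, -36/29, 18/29)

Apply the Gram-Schmidt recurrence
  u_1 = v_1
  u_i = v_i − Σ_{j<i} ((v_i · u_j) / (u_j · u_j)) · u_j.

Step by step this gives:
  u_1 = (0, 1, 2)
  u_2 = (-2, -6/5, 3/5)
  u_3 = (27/29, -36/29, 18/29)

Orthogonality check:
  u_2 · u_1 = 0 (should be 0)
  u_3 · u_1 = 0 (should be 0)
  u_3 · u_2 = 0 (should be 0)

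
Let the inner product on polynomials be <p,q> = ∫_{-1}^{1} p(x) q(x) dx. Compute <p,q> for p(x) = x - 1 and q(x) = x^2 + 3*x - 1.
<p,q> = 10/3

Expand the product: p(x)·q(x) = x^3 + 2*x^2 - 4*x + 1.
∫_{-1}^{1} of each monomial x^k gives [2/(k+1) if k even, 0 if k odd]. Integrating term-by-term (or equivalently evaluating the antiderivative F(x) = x^4/4 + 2*x^3/3 - 2*x^2 + x at the endpoints):
  F(1) − F(−1) = -1/12 − (-41/12) = 10/3.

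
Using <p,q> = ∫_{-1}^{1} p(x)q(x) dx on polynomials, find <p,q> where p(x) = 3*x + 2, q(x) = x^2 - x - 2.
<p,q> = -26/3

Expand the product: p(x)·q(x) = 3*x^3 - x^2 - 8*x - 4.
∫_{-1}^{1} of each monomial x^k gives [2/(k+1) if k even, 0 if k odd]. Integrating term-by-term (or equivalently evaluating the antiderivative F(x) = 3*x^4/4 - x^3/3 - 4*x^2 - 4*x at the endpoints):
  F(1) − F(−1) = -91/12 − (13/12) = -26/3.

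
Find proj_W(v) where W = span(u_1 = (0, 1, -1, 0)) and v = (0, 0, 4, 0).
proj_W(v) = (0, -2, 2, 0)

Set up U = [u_1 | ... | u_1] ∈ R^(4×1). The projector onto W = col(U) is P = U (U^T U)^(-1) U^T.
Compute U^T U =
  [2],
and U^T v = (-4).
Solve U^T U · c = U^T v for the coefficients: c = (-2). The projection is proj_W(v) = U c.
Check: (v - proj_W(v)) · u_1 = 0  (should be 0).
Result: proj_W(v) = (0, -2, 2, 0).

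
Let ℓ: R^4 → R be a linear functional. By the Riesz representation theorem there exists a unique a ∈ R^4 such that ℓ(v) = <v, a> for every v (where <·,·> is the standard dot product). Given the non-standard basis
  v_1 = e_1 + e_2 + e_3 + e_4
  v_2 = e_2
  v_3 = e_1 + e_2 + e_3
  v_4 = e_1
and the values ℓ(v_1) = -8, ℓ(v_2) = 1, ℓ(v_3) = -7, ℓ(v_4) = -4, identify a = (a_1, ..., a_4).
a = (-4, 1, -4, -1)

Write a = (a_1, ..., a_4) in the standard basis. For each basis vector v_i, ℓ(v_i) = <v_i, a> is a linear equation in the a_j's. Collect the n equations into a matrix system V a = ℓ, where row i of V is v_i (expressed in the standard basis). Since V is invertible (lower-triangular with 1s on the diagonal, up to permutation), solve by back-substitution:
  V =
[[1, 1, 1, 1],
 [0, 1, 0, 0],
 [1, 1, 1, 0],
 [1, 0, 0, 0]]
  V a = (-8, 1, -7, -4)
Solving gives a = (-4, 1, -4, -1).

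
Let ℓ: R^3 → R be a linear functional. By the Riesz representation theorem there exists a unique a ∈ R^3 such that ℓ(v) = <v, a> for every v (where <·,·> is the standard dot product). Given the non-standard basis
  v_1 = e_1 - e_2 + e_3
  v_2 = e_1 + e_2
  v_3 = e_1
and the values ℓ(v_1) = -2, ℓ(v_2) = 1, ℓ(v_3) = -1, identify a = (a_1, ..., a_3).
a = (-1, 2, 1)

Write a = (a_1, ..., a_3) in the standard basis. For each basis vector v_i, ℓ(v_i) = <v_i, a> is a linear equation in the a_j's. Collect the n equations into a matrix system V a = ℓ, where row i of V is v_i (expressed in the standard basis). Since V is invertible (lower-triangular with 1s on the diagonal, up to permutation), solve by back-substitution:
  V =
[[1, -1, 1],
 [1, 1, 0],
 [1, 0, 0]]
  V a = (-2, 1, -1)
Solving gives a = (-1, 2, 1).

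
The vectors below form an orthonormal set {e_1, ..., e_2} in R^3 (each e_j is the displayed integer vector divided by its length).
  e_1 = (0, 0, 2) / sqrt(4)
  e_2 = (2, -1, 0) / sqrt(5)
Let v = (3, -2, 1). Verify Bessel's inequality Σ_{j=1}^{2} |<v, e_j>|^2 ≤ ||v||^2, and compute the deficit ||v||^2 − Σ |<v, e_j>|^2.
Σ |<v, e_j>|^2 = 69/5; ||v||^2 = 14; deficit = 1/5

Write each e_j = u_j / sqrt(<u_j, u_j>) where u_j is the displayed integer vector. Then <v, e_j> = <v, u_j> / sqrt(<u_j, u_j>), so |<v, e_j>|^2 = <v, u_j>^2 / <u_j, u_j>.
Coefficients: <v, e_1> = 2/sqrt(4), <v, e_2> = 8/sqrt(5).
Square and sum: Σ |<v, e_j>|^2 = 69/5.
Compute ||v||^2 = v·v = 14.
Deficit = 14 − 69/5 = 1/5 ≥ 0, confirming Bessel's inequality. (The deficit equals ||v − Σ <v,e_j> e_j||^2, the squared distance from v to span{e_j}.)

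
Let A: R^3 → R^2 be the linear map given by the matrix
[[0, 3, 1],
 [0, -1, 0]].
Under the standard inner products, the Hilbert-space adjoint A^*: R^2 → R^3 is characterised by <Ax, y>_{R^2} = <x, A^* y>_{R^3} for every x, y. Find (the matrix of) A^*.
A^* = A^T =
[[0, 0],
 [3, -1],
 [1, 0]]

For real matrices with standard dot products, the defining identity <Ax, y> = <x, A^* y> gives (Ax)^T y = x^T (A^*) y, i.e. x^T A^T y = x^T (A^*) y. Since this holds for all x, y, we must have A^* = A^T. Therefore
A^* =
[[0, 0],
 [3, -1],
 [1, 0]].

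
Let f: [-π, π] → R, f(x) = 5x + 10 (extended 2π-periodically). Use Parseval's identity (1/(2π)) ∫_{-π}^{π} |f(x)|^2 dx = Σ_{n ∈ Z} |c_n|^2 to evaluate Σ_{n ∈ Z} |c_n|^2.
Σ |c_n|^2 = 25π^2/3 + 100

Expand and integrate term by term over [-π, π]:
  ∫ (5x)^2 dx = 25·(2π^3/3); ∫ 2·5·(10)·x dx = 0 (odd integrand); ∫ 10^2 dx = 100·2π.
So (1/(2π)) ∫_{-π}^{π} (5x + 10)^2 dx = 25π^2/3 + 100 = 25π^2/3 + 100.
Parseval ⇒ Σ |c_n|^2 = 25π^2/3 + 100.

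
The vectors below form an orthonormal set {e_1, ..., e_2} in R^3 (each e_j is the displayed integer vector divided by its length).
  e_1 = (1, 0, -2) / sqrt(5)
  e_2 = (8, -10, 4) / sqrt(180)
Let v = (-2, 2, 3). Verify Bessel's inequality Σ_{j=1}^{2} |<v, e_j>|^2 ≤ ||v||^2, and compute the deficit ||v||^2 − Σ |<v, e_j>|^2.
Σ |<v, e_j>|^2 = 16; ||v||^2 = 17; deficit = 1

Write each e_j = u_j / sqrt(<u_j, u_j>) where u_j is the displayed integer vector. Then <v, e_j> = <v, u_j> / sqrt(<u_j, u_j>), so |<v, e_j>|^2 = <v, u_j>^2 / <u_j, u_j>.
Coefficients: <v, e_1> = -8/sqrt(5), <v, e_2> = -24/sqrt(180).
Square and sum: Σ |<v, e_j>|^2 = 16.
Compute ||v||^2 = v·v = 17.
Deficit = 17 − 16 = 1 ≥ 0, confirming Bessel's inequality. (The deficit equals ||v − Σ <v,e_j> e_j||^2, the squared distance from v to span{e_j}.)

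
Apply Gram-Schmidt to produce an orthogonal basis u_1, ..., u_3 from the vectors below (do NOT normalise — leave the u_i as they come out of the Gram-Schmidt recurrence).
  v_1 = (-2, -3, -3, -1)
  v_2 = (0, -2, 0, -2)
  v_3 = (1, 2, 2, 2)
Orthogonal basis:
  u_1 = (-2, -3, -3, -1)
  u_2 = (16/23, -22/23, 24/23, -38/23)
  u_3 = (-1/15, -8/15, 2/5, 8/15)

Apply the Gram-Schmidt recurrence
  u_1 = v_1
  u_i = v_i − Σ_{j<i} ((v_i · u_j) / (u_j · u_j)) · u_j.

Step by step this gives:
  u_1 = (-2, -3, -3, -1)
  u_2 = (16/23, -22/23, 24/23, -38/23)
  u_3 = (-1/15, -8/15, 2/5, 8/15)

Orthogonality check:
  u_2 · u_1 = 0 (should be 0)
  u_3 · u_1 = 0 (should be 0)
  u_3 · u_2 = 0 (should be 0)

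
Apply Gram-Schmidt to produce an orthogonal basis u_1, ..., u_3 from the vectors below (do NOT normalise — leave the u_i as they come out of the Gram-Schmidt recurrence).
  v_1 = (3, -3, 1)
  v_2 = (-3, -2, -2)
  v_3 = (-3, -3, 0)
Orthogonal basis:
  u_1 = (3, -3, 1)
  u_2 = (-42/19, -53/19, -33/19)
  u_3 = (-132/149, -99/298, 495/298)

Apply the Gram-Schmidt recurrence
  u_1 = v_1
  u_i = v_i − Σ_{j<i} ((v_i · u_j) / (u_j · u_j)) · u_j.

Step by step this gives:
  u_1 = (3, -3, 1)
  u_2 = (-42/19, -53/19, -33/19)
  u_3 = (-132/149, -99/298, 495/298)

Orthogonality check:
  u_2 · u_1 = 0 (should be 0)
  u_3 · u_1 = 0 (should be 0)
  u_3 · u_2 = 0 (should be 0)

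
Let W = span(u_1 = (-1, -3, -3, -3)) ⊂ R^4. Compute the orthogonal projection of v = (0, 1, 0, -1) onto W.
proj_W(v) = (0, 0, 0, 0)

Set up U = [u_1 | ... | u_1] ∈ R^(4×1). The projector onto W = col(U) is P = U (U^T U)^(-1) U^T.
Compute U^T U =
  [28],
and U^T v = (0).
Solve U^T U · c = U^T v for the coefficients: c = (0). The projection is proj_W(v) = U c.
Check: (v - proj_W(v)) · u_1 = 0  (should be 0).
Result: proj_W(v) = (0, 0, 0, 0).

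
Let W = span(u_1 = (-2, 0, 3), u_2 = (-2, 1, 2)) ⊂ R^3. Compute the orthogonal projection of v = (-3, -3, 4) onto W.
proj_W(v) = (-30/17, -37/17, 82/17)

Set up U = [u_1 | ... | u_2] ∈ R^(3×2). The projector onto W = col(U) is P = U (U^T U)^(-1) U^T.
Compute U^T U =
  [13, 10]
  [10, 9],
and U^T v = (18, 11).
Solve U^T U · c = U^T v for the coefficients: c = (52/17, -37/17). The projection is proj_W(v) = U c.
Check: (v - proj_W(v)) · u_1 = 0  (should be 0).
Check: (v - proj_W(v)) · u_2 = 0  (should be 0).
Result: proj_W(v) = (-30/17, -37/17, 82/17).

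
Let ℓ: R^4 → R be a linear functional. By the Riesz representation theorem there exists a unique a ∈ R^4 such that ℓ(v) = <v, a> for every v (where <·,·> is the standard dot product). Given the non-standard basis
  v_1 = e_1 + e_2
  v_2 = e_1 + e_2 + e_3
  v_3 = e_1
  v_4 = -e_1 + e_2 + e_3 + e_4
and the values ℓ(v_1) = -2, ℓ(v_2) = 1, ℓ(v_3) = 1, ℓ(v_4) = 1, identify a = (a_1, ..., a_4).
a = (1, -3, 3, 2)

Write a = (a_1, ..., a_4) in the standard basis. For each basis vector v_i, ℓ(v_i) = <v_i, a> is a linear equation in the a_j's. Collect the n equations into a matrix system V a = ℓ, where row i of V is v_i (expressed in the standard basis). Since V is invertible (lower-triangular with 1s on the diagonal, up to permutation), solve by back-substitution:
  V =
[[1, 1, 0, 0],
 [1, 1, 1, 0],
 [1, 0, 0, 0],
 [-1, 1, 1, 1]]
  V a = (-2, 1, 1, 1)
Solving gives a = (1, -3, 3, 2).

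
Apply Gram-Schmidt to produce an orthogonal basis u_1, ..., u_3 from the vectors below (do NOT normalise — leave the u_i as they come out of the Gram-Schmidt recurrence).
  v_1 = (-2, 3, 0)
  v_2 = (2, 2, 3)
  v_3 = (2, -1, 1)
Orthogonal basis:
  u_1 = (-2, 3, 0)
  u_2 = (30/13, 20/13, 3)
  u_3 = (18/217, 12/217, -20/217)

Apply the Gram-Schmidt recurrence
  u_1 = v_1
  u_i = v_i − Σ_{j<i} ((v_i · u_j) / (u_j · u_j)) · u_j.

Step by step this gives:
  u_1 = (-2, 3, 0)
  u_2 = (30/13, 20/13, 3)
  u_3 = (18/217, 12/217, -20/217)

Orthogonality check:
  u_2 · u_1 = 0 (should be 0)
  u_3 · u_1 = 0 (should be 0)
  u_3 · u_2 = 0 (should be 0)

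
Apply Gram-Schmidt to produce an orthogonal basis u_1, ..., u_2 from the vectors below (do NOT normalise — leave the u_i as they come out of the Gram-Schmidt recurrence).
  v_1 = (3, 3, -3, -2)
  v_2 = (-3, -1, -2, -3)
Orthogonal basis:
  u_1 = (3, 3, -3, -2)
  u_2 = (-3, -1, -2, -3)

Apply the Gram-Schmidt recurrence
  u_1 = v_1
  u_i = v_i − Σ_{j<i} ((v_i · u_j) / (u_j · u_j)) · u_j.

Step by step this gives:
  u_1 = (3, 3, -3, -2)
  u_2 = (-3, -1, -2, -3)

Orthogonality check:
  u_2 · u_1 = 0 (should be 0)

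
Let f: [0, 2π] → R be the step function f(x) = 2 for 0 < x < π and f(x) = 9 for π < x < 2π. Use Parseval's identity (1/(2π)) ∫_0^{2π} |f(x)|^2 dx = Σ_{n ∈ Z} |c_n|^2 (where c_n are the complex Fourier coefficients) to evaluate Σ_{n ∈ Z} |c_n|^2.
Σ |c_n|^2 = 85/2

Parseval equates the L^2 energy of f (normalised by 1/(2π)) with the ℓ^2 sum of its Fourier coefficients: (1/(2π)) ∫_0^{2π} |f|^2 = Σ |c_n|^2.
Compute the left side: (1/(2π)) [∫_0^π 2^2 dx + ∫_π^{2π} 9^2 dx] = (1/(2π)) · (4π + 81π) = (4 + 81)/2 = 85/2.
So Σ_{n ∈ Z} |c_n|^2 = 85/2.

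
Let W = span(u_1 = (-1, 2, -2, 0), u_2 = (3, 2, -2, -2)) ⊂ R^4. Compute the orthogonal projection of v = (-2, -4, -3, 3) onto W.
proj_W(v) = (-112/41, -28/41, 28/41, 63/41)

Set up U = [u_1 | ... | u_2] ∈ R^(4×2). The projector onto W = col(U) is P = U (U^T U)^(-1) U^T.
Compute U^T U =
  [9, 5]
  [5, 21],
and U^T v = (0, -14).
Solve U^T U · c = U^T v for the coefficients: c = (35/82, -63/82). The projection is proj_W(v) = U c.
Check: (v - proj_W(v)) · u_1 = 0  (should be 0).
Check: (v - proj_W(v)) · u_2 = 0  (should be 0).
Result: proj_W(v) = (-112/41, -28/41, 28/41, 63/41).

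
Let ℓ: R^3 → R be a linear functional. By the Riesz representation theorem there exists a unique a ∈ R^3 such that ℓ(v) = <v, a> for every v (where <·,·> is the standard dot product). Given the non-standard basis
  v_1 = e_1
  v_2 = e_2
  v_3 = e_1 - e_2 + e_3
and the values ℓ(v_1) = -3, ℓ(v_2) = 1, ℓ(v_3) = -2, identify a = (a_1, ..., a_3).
a = (-3, 1, 2)

Write a = (a_1, ..., a_3) in the standard basis. For each basis vector v_i, ℓ(v_i) = <v_i, a> is a linear equation in the a_j's. Collect the n equations into a matrix system V a = ℓ, where row i of V is v_i (expressed in the standard basis). Since V is invertible (lower-triangular with 1s on the diagonal, up to permutation), solve by back-substitution:
  V =
[[1, 0, 0],
 [0, 1, 0],
 [1, -1, 1]]
  V a = (-3, 1, -2)
Solving gives a = (-3, 1, 2).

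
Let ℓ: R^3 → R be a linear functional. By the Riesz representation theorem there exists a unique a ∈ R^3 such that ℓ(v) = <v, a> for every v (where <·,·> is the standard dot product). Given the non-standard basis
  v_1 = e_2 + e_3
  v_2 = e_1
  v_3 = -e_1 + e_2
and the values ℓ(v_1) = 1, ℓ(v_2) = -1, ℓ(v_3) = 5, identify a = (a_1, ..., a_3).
a = (-1, 4, -3)

Write a = (a_1, ..., a_3) in the standard basis. For each basis vector v_i, ℓ(v_i) = <v_i, a> is a linear equation in the a_j's. Collect the n equations into a matrix system V a = ℓ, where row i of V is v_i (expressed in the standard basis). Since V is invertible (lower-triangular with 1s on the diagonal, up to permutation), solve by back-substitution:
  V =
[[0, 1, 1],
 [1, 0, 0],
 [-1, 1, 0]]
  V a = (1, -1, 5)
Solving gives a = (-1, 4, -3).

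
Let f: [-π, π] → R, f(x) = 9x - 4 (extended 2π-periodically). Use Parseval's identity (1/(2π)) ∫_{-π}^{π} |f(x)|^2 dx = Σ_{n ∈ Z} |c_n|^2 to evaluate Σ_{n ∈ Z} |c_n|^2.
Σ |c_n|^2 = 27π^2 + 16

Expand and integrate term by term over [-π, π]:
  ∫ (9x)^2 dx = 81·(2π^3/3); ∫ 2·9·(-4)·x dx = 0 (odd integrand); ∫ (-4)^2 dx = 16·2π.
So (1/(2π)) ∫_{-π}^{π} (9x - 4)^2 dx = 81π^2/3 + 16 = 27π^2 + 16.
Parseval ⇒ Σ |c_n|^2 = 27π^2 + 16.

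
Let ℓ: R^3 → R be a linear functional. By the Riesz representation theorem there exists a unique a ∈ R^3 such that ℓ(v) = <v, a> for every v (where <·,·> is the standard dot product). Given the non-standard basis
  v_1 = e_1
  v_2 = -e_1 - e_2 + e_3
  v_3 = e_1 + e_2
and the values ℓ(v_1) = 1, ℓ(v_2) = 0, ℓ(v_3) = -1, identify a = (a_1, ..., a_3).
a = (1, -2, -1)

Write a = (a_1, ..., a_3) in the standard basis. For each basis vector v_i, ℓ(v_i) = <v_i, a> is a linear equation in the a_j's. Collect the n equations into a matrix system V a = ℓ, where row i of V is v_i (expressed in the standard basis). Since V is invertible (lower-triangular with 1s on the diagonal, up to permutation), solve by back-substitution:
  V =
[[1, 0, 0],
 [-1, -1, 1],
 [1, 1, 0]]
  V a = (1, 0, -1)
Solving gives a = (1, -2, -1).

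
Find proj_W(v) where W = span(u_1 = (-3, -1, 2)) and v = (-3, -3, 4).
proj_W(v) = (-30/7, -10/7, 20/7)

Set up U = [u_1 | ... | u_1] ∈ R^(3×1). The projector onto W = col(U) is P = U (U^T U)^(-1) U^T.
Compute U^T U =
  [14],
and U^T v = (20).
Solve U^T U · c = U^T v for the coefficients: c = (10/7). The projection is proj_W(v) = U c.
Check: (v - proj_W(v)) · u_1 = 0  (should be 0).
Result: proj_W(v) = (-30/7, -10/7, 20/7).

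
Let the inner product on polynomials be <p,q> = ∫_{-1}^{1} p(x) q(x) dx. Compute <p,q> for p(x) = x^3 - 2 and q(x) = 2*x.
<p,q> = 4/5

Expand the product: p(x)·q(x) = 2*x^4 - 4*x.
∫_{-1}^{1} of each monomial x^k gives [2/(k+1) if k even, 0 if k odd]. Integrating term-by-term (or equivalently evaluating the antiderivative F(x) = 2*x^5/5 - 2*x^2 at the endpoints):
  F(1) − F(−1) = -8/5 − (-12/5) = 4/5.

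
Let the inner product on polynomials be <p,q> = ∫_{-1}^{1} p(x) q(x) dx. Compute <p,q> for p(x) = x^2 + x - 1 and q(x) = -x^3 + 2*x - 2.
<p,q> = 18/5

Expand the product: p(x)·q(x) = -x^5 - x^4 + 3*x^3 - 4*x + 2.
∫_{-1}^{1} of each monomial x^k gives [2/(k+1) if k even, 0 if k odd]. Integrating term-by-term (or equivalently evaluating the antiderivative F(x) = -x^6/6 - x^5/5 + 3*x^4/4 - 2*x^2 + 2*x at the endpoints):
  F(1) − F(−1) = 23/60 − (-193/60) = 18/5.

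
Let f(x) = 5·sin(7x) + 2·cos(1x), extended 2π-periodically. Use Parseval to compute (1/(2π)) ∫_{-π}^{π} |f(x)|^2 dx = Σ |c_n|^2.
Σ |c_n|^2 = 29/2

Expand |f|^2 and use orthogonality of {sin(nx), cos(mx)} on [-π, π]:
  ∫_{-π}^{π} sin(nx)^2 dx = π, ∫ cos(mx)^2 dx = π, and cross terms integrate to 0.
So ∫_{-π}^{π} f(x)^2 dx = 5^2 · π + 2^2 · π = (25 + 4)π.
Divide by 2π: (25 + 4)/2 = 29/2.
By Parseval, this equals Σ |c_n|^2.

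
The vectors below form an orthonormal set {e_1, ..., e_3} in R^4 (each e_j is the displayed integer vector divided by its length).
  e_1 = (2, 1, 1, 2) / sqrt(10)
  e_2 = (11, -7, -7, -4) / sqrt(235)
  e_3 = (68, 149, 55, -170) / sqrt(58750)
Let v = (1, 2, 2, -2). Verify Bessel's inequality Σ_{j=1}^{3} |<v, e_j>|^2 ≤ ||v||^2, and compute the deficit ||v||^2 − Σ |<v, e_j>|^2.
Σ |<v, e_j>|^2 = 7549/625; ||v||^2 = 13; deficit = 576/625

Write each e_j = u_j / sqrt(<u_j, u_j>) where u_j is the displayed integer vector. Then <v, e_j> = <v, u_j> / sqrt(<u_j, u_j>), so |<v, e_j>|^2 = <v, u_j>^2 / <u_j, u_j>.
Coefficients: <v, e_1> = 2/sqrt(10), <v, e_2> = -9/sqrt(235), <v, e_3> = 816/sqrt(58750).
Square and sum: Σ |<v, e_j>|^2 = 7549/625.
Compute ||v||^2 = v·v = 13.
Deficit = 13 − 7549/625 = 576/625 ≥ 0, confirming Bessel's inequality. (The deficit equals ||v − Σ <v,e_j> e_j||^2, the squared distance from v to span{e_j}.)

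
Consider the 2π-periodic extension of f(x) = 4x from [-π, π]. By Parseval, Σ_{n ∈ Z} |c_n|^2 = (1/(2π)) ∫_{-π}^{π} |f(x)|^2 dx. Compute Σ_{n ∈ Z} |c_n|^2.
Σ |c_n|^2 = 16π^2/3

Expand and integrate term by term over [-π, π]:
  ∫ (4x)^2 dx = 16·(2π^3/3); ∫ 2·4·(0)·x dx = 0 (odd integrand); ∫ 0^2 dx = 0·2π.
So (1/(2π)) ∫_{-π}^{π} (4x)^2 dx = 16π^2/3 + 0 = 16π^2/3.
Parseval ⇒ Σ |c_n|^2 = 16π^2/3.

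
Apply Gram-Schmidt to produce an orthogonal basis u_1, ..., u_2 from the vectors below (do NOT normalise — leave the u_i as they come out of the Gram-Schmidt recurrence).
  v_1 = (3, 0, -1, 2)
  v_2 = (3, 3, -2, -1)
Orthogonal basis:
  u_1 = (3, 0, -1, 2)
  u_2 = (15/14, 3, -19/14, -16/7)

Apply the Gram-Schmidt recurrence
  u_1 = v_1
  u_i = v_i − Σ_{j<i} ((v_i · u_j) / (u_j · u_j)) · u_j.

Step by step this gives:
  u_1 = (3, 0, -1, 2)
  u_2 = (15/14, 3, -19/14, -16/7)

Orthogonality check:
  u_2 · u_1 = 0 (should be 0)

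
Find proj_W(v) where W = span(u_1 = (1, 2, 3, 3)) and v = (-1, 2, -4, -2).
proj_W(v) = (-15/23, -30/23, -45/23, -45/23)

Set up U = [u_1 | ... | u_1] ∈ R^(4×1). The projector onto W = col(U) is P = U (U^T U)^(-1) U^T.
Compute U^T U =
  [23],
and U^T v = (-15).
Solve U^T U · c = U^T v for the coefficients: c = (-15/23). The projection is proj_W(v) = U c.
Check: (v - proj_W(v)) · u_1 = 0  (should be 0).
Result: proj_W(v) = (-15/23, -30/23, -45/23, -45/23).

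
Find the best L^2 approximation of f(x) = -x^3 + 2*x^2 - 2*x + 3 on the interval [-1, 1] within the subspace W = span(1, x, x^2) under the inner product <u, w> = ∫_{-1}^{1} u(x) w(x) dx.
g(x) = 2*x^2 - 13*x/5 + 3

The best approximation g ∈ W is the orthogonal projection of f onto W. Writing g = a_0 + a_1 x + a_2 x^2, the coefficients solve the normal equations G · a = b where
  G_{ij} = <φ_i, φ_j> and b_i = <f, φ_i>, with φ_0 = 1, φ_1 = x, φ_2 = x^2.
G =
  [2, 0, 2/3]
  [0, 2/3, 0]
  [2/3, 0, 2/5],
b = (22/3, -26/15, 14/5).
Solving gives a_0 = 3, a_1 = -13/5, a_2 = 2, so
  g(x) = 2*x^2 - 13*x/5 + 3.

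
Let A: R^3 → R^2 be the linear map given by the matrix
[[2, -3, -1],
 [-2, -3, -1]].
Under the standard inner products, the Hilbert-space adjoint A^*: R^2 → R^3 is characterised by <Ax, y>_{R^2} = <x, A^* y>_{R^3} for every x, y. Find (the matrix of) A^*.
A^* = A^T =
[[2, -2],
 [-3, -3],
 [-1, -1]]

For real matrices with standard dot products, the defining identity <Ax, y> = <x, A^* y> gives (Ax)^T y = x^T (A^*) y, i.e. x^T A^T y = x^T (A^*) y. Since this holds for all x, y, we must have A^* = A^T. Therefore
A^* =
[[2, -2],
 [-3, -3],
 [-1, -1]].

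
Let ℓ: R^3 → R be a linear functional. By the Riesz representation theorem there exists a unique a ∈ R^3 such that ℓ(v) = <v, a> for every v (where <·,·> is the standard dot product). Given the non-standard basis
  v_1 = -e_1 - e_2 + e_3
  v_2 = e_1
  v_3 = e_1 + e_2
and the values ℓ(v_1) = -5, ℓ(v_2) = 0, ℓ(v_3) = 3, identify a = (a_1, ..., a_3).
a = (0, 3, -2)

Write a = (a_1, ..., a_3) in the standard basis. For each basis vector v_i, ℓ(v_i) = <v_i, a> is a linear equation in the a_j's. Collect the n equations into a matrix system V a = ℓ, where row i of V is v_i (expressed in the standard basis). Since V is invertible (lower-triangular with 1s on the diagonal, up to permutation), solve by back-substitution:
  V =
[[-1, -1, 1],
 [1, 0, 0],
 [1, 1, 0]]
  V a = (-5, 0, 3)
Solving gives a = (0, 3, -2).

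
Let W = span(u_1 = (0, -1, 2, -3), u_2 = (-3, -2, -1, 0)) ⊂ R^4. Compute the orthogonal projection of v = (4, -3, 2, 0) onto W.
proj_W(v) = (12/7, 9/14, 11/7, -3/2)

Set up U = [u_1 | ... | u_2] ∈ R^(4×2). The projector onto W = col(U) is P = U (U^T U)^(-1) U^T.
Compute U^T U =
  [14, 0]
  [0, 14],
and U^T v = (7, -8).
Solve U^T U · c = U^T v for the coefficients: c = (1/2, -4/7). The projection is proj_W(v) = U c.
Check: (v - proj_W(v)) · u_1 = 0  (should be 0).
Check: (v - proj_W(v)) · u_2 = 0  (should be 0).
Result: proj_W(v) = (12/7, 9/14, 11/7, -3/2).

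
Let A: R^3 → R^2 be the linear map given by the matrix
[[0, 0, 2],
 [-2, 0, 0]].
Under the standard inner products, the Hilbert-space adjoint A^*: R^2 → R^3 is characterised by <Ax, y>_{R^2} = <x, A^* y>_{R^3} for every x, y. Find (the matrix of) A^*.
A^* = A^T =
[[0, -2],
 [0, 0],
 [2, 0]]

For real matrices with standard dot products, the defining identity <Ax, y> = <x, A^* y> gives (Ax)^T y = x^T (A^*) y, i.e. x^T A^T y = x^T (A^*) y. Since this holds for all x, y, we must have A^* = A^T. Therefore
A^* =
[[0, -2],
 [0, 0],
 [2, 0]].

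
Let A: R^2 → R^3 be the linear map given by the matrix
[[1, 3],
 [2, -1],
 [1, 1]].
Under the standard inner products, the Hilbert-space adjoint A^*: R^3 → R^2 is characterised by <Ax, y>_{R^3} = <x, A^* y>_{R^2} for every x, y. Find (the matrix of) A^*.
A^* = A^T =
[[1, 2, 1],
 [3, -1, 1]]

For real matrices with standard dot products, the defining identity <Ax, y> = <x, A^* y> gives (Ax)^T y = x^T (A^*) y, i.e. x^T A^T y = x^T (A^*) y. Since this holds for all x, y, we must have A^* = A^T. Therefore
A^* =
[[1, 2, 1],
 [3, -1, 1]].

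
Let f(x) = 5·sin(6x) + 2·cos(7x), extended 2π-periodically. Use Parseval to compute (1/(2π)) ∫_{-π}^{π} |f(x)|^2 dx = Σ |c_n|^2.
Σ |c_n|^2 = 29/2

Expand |f|^2 and use orthogonality of {sin(nx), cos(mx)} on [-π, π]:
  ∫_{-π}^{π} sin(nx)^2 dx = π, ∫ cos(mx)^2 dx = π, and cross terms integrate to 0.
So ∫_{-π}^{π} f(x)^2 dx = 5^2 · π + 2^2 · π = (25 + 4)π.
Divide by 2π: (25 + 4)/2 = 29/2.
By Parseval, this equals Σ |c_n|^2.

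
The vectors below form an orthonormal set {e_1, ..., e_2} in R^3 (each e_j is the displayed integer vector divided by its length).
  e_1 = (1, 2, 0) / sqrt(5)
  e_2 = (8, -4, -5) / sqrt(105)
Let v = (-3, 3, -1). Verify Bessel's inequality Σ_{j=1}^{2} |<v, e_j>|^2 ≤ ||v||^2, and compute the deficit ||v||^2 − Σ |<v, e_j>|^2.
Σ |<v, e_j>|^2 = 230/21; ||v||^2 = 19; deficit = 169/21

Write each e_j = u_j / sqrt(<u_j, u_j>) where u_j is the displayed integer vector. Then <v, e_j> = <v, u_j> / sqrt(<u_j, u_j>), so |<v, e_j>|^2 = <v, u_j>^2 / <u_j, u_j>.
Coefficients: <v, e_1> = 3/sqrt(5), <v, e_2> = -31/sqrt(105).
Square and sum: Σ |<v, e_j>|^2 = 230/21.
Compute ||v||^2 = v·v = 19.
Deficit = 19 − 230/21 = 169/21 ≥ 0, confirming Bessel's inequality. (The deficit equals ||v − Σ <v,e_j> e_j||^2, the squared distance from v to span{e_j}.)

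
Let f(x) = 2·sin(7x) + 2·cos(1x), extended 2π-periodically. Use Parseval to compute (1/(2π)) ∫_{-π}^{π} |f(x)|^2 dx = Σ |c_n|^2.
Σ |c_n|^2 = 4

Expand |f|^2 and use orthogonality of {sin(nx), cos(mx)} on [-π, π]:
  ∫_{-π}^{π} sin(nx)^2 dx = π, ∫ cos(mx)^2 dx = π, and cross terms integrate to 0.
So ∫_{-π}^{π} f(x)^2 dx = 2^2 · π + 2^2 · π = (4 + 4)π.
Divide by 2π: (4 + 4)/2 = 4.
By Parseval, this equals Σ |c_n|^2.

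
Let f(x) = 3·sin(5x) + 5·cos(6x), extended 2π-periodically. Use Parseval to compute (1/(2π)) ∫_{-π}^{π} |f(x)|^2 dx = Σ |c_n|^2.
Σ |c_n|^2 = 17

Expand |f|^2 and use orthogonality of {sin(nx), cos(mx)} on [-π, π]:
  ∫_{-π}^{π} sin(nx)^2 dx = π, ∫ cos(mx)^2 dx = π, and cross terms integrate to 0.
So ∫_{-π}^{π} f(x)^2 dx = 3^2 · π + 5^2 · π = (9 + 25)π.
Divide by 2π: (9 + 25)/2 = 17.
By Parseval, this equals Σ |c_n|^2.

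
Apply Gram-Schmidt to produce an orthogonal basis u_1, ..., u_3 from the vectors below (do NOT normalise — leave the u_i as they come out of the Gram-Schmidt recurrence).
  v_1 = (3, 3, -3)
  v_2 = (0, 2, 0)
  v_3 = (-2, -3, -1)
Orthogonal basis:
  u_1 = (3, 3, -3)
  u_2 = (-2/3, 4/3, 2/3)
  u_3 = (-3/2, 0, -3/2)

Apply the Gram-Schmidt recurrence
  u_1 = v_1
  u_i = v_i − Σ_{j<i} ((v_i · u_j) / (u_j · u_j)) · u_j.

Step by step this gives:
  u_1 = (3, 3, -3)
  u_2 = (-2/3, 4/3, 2/3)
  u_3 = (-3/2, 0, -3/2)

Orthogonality check:
  u_2 · u_1 = 0 (should be 0)
  u_3 · u_1 = 0 (should be 0)
  u_3 · u_2 = 0 (should be 0)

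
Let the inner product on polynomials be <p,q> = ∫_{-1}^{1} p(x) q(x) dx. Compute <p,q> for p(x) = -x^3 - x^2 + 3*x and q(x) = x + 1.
<p,q> = 14/15

Expand the product: p(x)·q(x) = -x^4 - 2*x^3 + 2*x^2 + 3*x.
∫_{-1}^{1} of each monomial x^k gives [2/(k+1) if k even, 0 if k odd]. Integrating term-by-term (or equivalently evaluating the antiderivative F(x) = -x^5/5 - x^4/2 + 2*x^3/3 + 3*x^2/2 at the endpoints):
  F(1) − F(−1) = 22/15 − (8/15) = 14/15.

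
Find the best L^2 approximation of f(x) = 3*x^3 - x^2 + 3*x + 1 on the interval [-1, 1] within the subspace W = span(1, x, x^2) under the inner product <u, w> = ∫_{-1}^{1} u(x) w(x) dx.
g(x) = -x^2 + 24*x/5 + 1

The best approximation g ∈ W is the orthogonal projection of f onto W. Writing g = a_0 + a_1 x + a_2 x^2, the coefficients solve the normal equations G · a = b where
  G_{ij} = <φ_i, φ_j> and b_i = <f, φ_i>, with φ_0 = 1, φ_1 = x, φ_2 = x^2.
G =
  [2, 0, 2/3]
  [0, 2/3, 0]
  [2/3, 0, 2/5],
b = (4/3, 16/5, 4/15).
Solving gives a_0 = 1, a_1 = 24/5, a_2 = -1, so
  g(x) = -x^2 + 24*x/5 + 1.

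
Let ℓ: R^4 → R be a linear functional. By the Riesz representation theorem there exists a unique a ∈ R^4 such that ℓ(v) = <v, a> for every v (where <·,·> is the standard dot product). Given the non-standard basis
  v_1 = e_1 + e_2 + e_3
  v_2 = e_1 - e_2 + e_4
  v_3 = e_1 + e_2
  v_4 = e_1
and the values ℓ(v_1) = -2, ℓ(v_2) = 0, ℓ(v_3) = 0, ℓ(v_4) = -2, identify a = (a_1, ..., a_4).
a = (-2, 2, -2, 4)

Write a = (a_1, ..., a_4) in the standard basis. For each basis vector v_i, ℓ(v_i) = <v_i, a> is a linear equation in the a_j's. Collect the n equations into a matrix system V a = ℓ, where row i of V is v_i (expressed in the standard basis). Since V is invertible (lower-triangular with 1s on the diagonal, up to permutation), solve by back-substitution:
  V =
[[1, 1, 1, 0],
 [1, -1, 0, 1],
 [1, 1, 0, 0],
 [1, 0, 0, 0]]
  V a = (-2, 0, 0, -2)
Solving gives a = (-2, 2, -2, 4).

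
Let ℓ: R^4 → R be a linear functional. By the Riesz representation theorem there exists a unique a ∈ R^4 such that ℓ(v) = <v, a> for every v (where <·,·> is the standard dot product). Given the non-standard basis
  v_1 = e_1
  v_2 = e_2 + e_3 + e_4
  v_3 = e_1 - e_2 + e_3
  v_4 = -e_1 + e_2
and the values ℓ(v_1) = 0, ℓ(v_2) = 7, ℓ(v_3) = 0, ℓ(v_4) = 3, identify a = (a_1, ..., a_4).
a = (0, 3, 3, 1)

Write a = (a_1, ..., a_4) in the standard basis. For each basis vector v_i, ℓ(v_i) = <v_i, a> is a linear equation in the a_j's. Collect the n equations into a matrix system V a = ℓ, where row i of V is v_i (expressed in the standard basis). Since V is invertible (lower-triangular with 1s on the diagonal, up to permutation), solve by back-substitution:
  V =
[[1, 0, 0, 0],
 [0, 1, 1, 1],
 [1, -1, 1, 0],
 [-1, 1, 0, 0]]
  V a = (0, 7, 0, 3)
Solving gives a = (0, 3, 3, 1).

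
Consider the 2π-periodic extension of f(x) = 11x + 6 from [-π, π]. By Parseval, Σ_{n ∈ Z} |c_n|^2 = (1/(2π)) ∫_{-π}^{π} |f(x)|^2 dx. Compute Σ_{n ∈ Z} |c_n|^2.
Σ |c_n|^2 = 121π^2/3 + 36

Expand and integrate term by term over [-π, π]:
  ∫ (11x)^2 dx = 121·(2π^3/3); ∫ 2·11·(6)·x dx = 0 (odd integrand); ∫ 6^2 dx = 36·2π.
So (1/(2π)) ∫_{-π}^{π} (11x + 6)^2 dx = 121π^2/3 + 36 = 121π^2/3 + 36.
Parseval ⇒ Σ |c_n|^2 = 121π^2/3 + 36.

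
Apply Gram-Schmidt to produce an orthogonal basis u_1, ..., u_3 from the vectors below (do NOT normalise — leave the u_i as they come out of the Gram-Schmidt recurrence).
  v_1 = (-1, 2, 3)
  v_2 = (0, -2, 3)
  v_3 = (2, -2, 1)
Orthogonal basis:
  u_1 = (-1, 2, 3)
  u_2 = (5/14, -19/7, 27/14)
  u_3 = (240/157, 60/157, 40/157)

Apply the Gram-Schmidt recurrence
  u_1 = v_1
  u_i = v_i − Σ_{j<i} ((v_i · u_j) / (u_j · u_j)) · u_j.

Step by step this gives:
  u_1 = (-1, 2, 3)
  u_2 = (5/14, -19/7, 27/14)
  u_3 = (240/157, 60/157, 40/157)

Orthogonality check:
  u_2 · u_1 = 0 (should be 0)
  u_3 · u_1 = 0 (should be 0)
  u_3 · u_2 = 0 (should be 0)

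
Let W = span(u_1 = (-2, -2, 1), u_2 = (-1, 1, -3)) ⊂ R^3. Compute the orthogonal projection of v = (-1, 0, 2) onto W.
proj_W(v) = (-5/18, -91/90, 64/45)

Set up U = [u_1 | ... | u_2] ∈ R^(3×2). The projector onto W = col(U) is P = U (U^T U)^(-1) U^T.
Compute U^T U =
  [9, -3]
  [-3, 11],
and U^T v = (4, -5).
Solve U^T U · c = U^T v for the coefficients: c = (29/90, -11/30). The projection is proj_W(v) = U c.
Check: (v - proj_W(v)) · u_1 = 0  (should be 0).
Check: (v - proj_W(v)) · u_2 = 0  (should be 0).
Result: proj_W(v) = (-5/18, -91/90, 64/45).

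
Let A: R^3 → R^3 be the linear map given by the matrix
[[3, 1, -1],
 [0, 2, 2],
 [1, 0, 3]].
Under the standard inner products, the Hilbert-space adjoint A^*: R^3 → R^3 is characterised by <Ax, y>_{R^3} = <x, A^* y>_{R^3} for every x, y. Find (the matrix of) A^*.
A^* = A^T =
[[3, 0, 1],
 [1, 2, 0],
 [-1, 2, 3]]

For real matrices with standard dot products, the defining identity <Ax, y> = <x, A^* y> gives (Ax)^T y = x^T (A^*) y, i.e. x^T A^T y = x^T (A^*) y. Since this holds for all x, y, we must have A^* = A^T. Therefore
A^* =
[[3, 0, 1],
 [1, 2, 0],
 [-1, 2, 3]].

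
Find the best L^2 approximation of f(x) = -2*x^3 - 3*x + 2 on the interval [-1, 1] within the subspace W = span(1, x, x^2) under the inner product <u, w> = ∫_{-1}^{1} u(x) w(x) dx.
g(x) = 2 - 21*x/5

The best approximation g ∈ W is the orthogonal projection of f onto W. Writing g = a_0 + a_1 x + a_2 x^2, the coefficients solve the normal equations G · a = b where
  G_{ij} = <φ_i, φ_j> and b_i = <f, φ_i>, with φ_0 = 1, φ_1 = x, φ_2 = x^2.
G =
  [2, 0, 2/3]
  [0, 2/3, 0]
  [2/3, 0, 2/5],
b = (4, -14/5, 4/3).
Solving gives a_0 = 2, a_1 = -21/5, a_2 = 0, so
  g(x) = 2 - 21*x/5.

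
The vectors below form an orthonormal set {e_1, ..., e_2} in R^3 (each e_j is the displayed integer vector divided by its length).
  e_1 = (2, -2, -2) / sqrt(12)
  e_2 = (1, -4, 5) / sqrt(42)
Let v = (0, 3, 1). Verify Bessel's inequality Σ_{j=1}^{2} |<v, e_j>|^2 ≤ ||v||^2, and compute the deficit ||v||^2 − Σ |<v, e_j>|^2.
Σ |<v, e_j>|^2 = 13/2; ||v||^2 = 10; deficit = 7/2

Write each e_j = u_j / sqrt(<u_j, u_j>) where u_j is the displayed integer vector. Then <v, e_j> = <v, u_j> / sqrt(<u_j, u_j>), so |<v, e_j>|^2 = <v, u_j>^2 / <u_j, u_j>.
Coefficients: <v, e_1> = -8/sqrt(12), <v, e_2> = -7/sqrt(42).
Square and sum: Σ |<v, e_j>|^2 = 13/2.
Compute ||v||^2 = v·v = 10.
Deficit = 10 − 13/2 = 7/2 ≥ 0, confirming Bessel's inequality. (The deficit equals ||v − Σ <v,e_j> e_j||^2, the squared distance from v to span{e_j}.)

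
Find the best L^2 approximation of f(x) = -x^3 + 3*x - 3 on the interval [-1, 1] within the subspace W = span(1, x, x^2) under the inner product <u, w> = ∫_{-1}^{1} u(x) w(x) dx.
g(x) = 12*x/5 - 3

The best approximation g ∈ W is the orthogonal projection of f onto W. Writing g = a_0 + a_1 x + a_2 x^2, the coefficients solve the normal equations G · a = b where
  G_{ij} = <φ_i, φ_j> and b_i = <f, φ_i>, with φ_0 = 1, φ_1 = x, φ_2 = x^2.
G =
  [2, 0, 2/3]
  [0, 2/3, 0]
  [2/3, 0, 2/5],
b = (-6, 8/5, -2).
Solving gives a_0 = -3, a_1 = 12/5, a_2 = 0, so
  g(x) = 12*x/5 - 3.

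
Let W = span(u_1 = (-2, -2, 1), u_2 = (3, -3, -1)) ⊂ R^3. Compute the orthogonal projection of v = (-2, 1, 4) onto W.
proj_W(v) = (-107/34, 131/170, 106/85)

Set up U = [u_1 | ... | u_2] ∈ R^(3×2). The projector onto W = col(U) is P = U (U^T U)^(-1) U^T.
Compute U^T U =
  [9, -1]
  [-1, 19],
and U^T v = (6, -13).
Solve U^T U · c = U^T v for the coefficients: c = (101/170, -111/170). The projection is proj_W(v) = U c.
Check: (v - proj_W(v)) · u_1 = 0  (should be 0).
Check: (v - proj_W(v)) · u_2 = 0  (should be 0).
Result: proj_W(v) = (-107/34, 131/170, 106/85).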